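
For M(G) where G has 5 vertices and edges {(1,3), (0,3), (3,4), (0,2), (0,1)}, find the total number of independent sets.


An independent set in a graphic matroid is an acyclic edge subset.
G has 5 vertices and 5 edges.
Enumerate all 2^5 = 32 subsets, checking for acyclicity.
Total independent sets = 28.

28


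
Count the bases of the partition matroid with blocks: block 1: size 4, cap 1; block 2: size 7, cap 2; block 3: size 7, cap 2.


A basis picks exactly ci elements from block i.
Number of bases = product of C(|Si|, ci).
= C(4,1) * C(7,2) * C(7,2)
= 4 * 21 * 21
= 1764.

1764


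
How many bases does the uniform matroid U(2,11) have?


Bases of U(2,11) are all 2-element subsets of the 11-element ground set.
Number of bases = C(11,2).
(11 choose 2) = 55.

55


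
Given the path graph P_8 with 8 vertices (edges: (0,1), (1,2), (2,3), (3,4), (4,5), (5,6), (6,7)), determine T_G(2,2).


A path on 8 vertices is a tree with 7 edges.
T(x,y) = x^(7) for any tree.
T(2,2) = 2^7 = 128.

128


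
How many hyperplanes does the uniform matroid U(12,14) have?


Hyperplanes of U(12,14) are flats of rank 11.
In a uniform matroid, these are exactly the (11)-element subsets.
Count = C(14,11) = 364.

364


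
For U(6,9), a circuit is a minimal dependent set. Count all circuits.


In U(6,9), circuits are the (7)-element subsets.
Any set of 7 elements is dependent, and removing any one element gives
an independent set of size 6, so it is a minimal dependent set.
Number of circuits = C(9,7) = 36.

36


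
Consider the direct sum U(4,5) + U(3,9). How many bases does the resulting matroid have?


Bases of a direct sum M1 + M2: |B| = |B(M1)| * |B(M2)|.
|B(U(4,5))| = C(5,4) = 5.
|B(U(3,9))| = C(9,3) = 84.
Total bases = 5 * 84 = 420.

420


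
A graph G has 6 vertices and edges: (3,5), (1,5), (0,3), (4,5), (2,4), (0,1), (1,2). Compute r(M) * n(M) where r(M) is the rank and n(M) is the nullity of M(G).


r(M) = |V| - c = 6 - 1 = 5.
nullity = |E| - r(M) = 7 - 5 = 2.
Product = 5 * 2 = 10.

10


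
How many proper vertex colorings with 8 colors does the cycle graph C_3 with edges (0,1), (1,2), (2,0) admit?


P(C_3, k) = (k-1)^3 + (-1)^3*(k-1).
P(8) = (7)^3 - 7
= 343 - 7 = 336.

336


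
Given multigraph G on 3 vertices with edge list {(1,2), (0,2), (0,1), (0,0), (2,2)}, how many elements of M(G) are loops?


In a graphic matroid, a loop is a self-loop edge (u,u) with rank 0.
Examining all 5 edges for self-loops...
Self-loops found: (0,0), (2,2)
Number of loops = 2.

2


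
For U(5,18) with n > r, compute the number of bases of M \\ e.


Deleting e from U(5,18) gives U(5,17) since n > r.
Bases of U(5,17) = C(17,5) = 6188.

6188


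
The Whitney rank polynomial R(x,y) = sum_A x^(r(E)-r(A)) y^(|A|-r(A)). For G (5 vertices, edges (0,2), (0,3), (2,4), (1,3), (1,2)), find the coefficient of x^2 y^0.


R(x,y) = sum over A in 2^E of x^(r(E)-r(A)) * y^(|A|-r(A)).
G has 5 vertices, 5 edges. r(E) = 4.
Enumerate all 2^5 = 32 subsets.
Count subsets with r(E)-r(A)=2 and |A|-r(A)=0: 10.

10


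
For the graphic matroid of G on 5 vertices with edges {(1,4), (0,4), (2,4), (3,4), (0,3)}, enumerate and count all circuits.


A circuit in a graphic matroid = edge set of a simple cycle.
G has 5 vertices and 5 edges.
Enumerating all minimal edge subsets forming cycles...
Total circuits found: 1.

1


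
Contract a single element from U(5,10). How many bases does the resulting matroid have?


Contracting e from U(5,10) gives U(4,9).
Bases of U(4,9) = C(9,4) = 9! / (4! * 5!) = 126.

126


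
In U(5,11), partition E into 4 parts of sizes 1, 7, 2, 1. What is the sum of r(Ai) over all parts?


r(Ai) = min(|Ai|, 5) for each part.
Sum = min(1,5) + min(7,5) + min(2,5) + min(1,5)
    = 1 + 5 + 2 + 1
    = 9.

9


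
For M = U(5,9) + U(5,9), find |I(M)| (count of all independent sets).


For a direct sum, |I(M1+M2)| = |I(M1)| * |I(M2)|.
|I(U(5,9))| = sum C(9,k) for k=0..5 = 382.
|I(U(5,9))| = sum C(9,k) for k=0..5 = 382.
Total = 382 * 382 = 145924.

145924


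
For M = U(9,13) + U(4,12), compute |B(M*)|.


(M1+M2)* = M1* + M2*.
M1* = U(4,13), bases: C(13,4) = 715.
M2* = U(8,12), bases: C(12,8) = 495.
|B(M*)| = 715 * 495 = 353925.

353925


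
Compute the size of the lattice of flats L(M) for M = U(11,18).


Flats of U(11,18): every subset of size < 11 is a flat, plus E itself.
Count = (18 choose 0) + (18 choose 1) + (18 choose 2) + (18 choose 3) + (18 choose 4) + (18 choose 5) + (18 choose 6) + (18 choose 7) + (18 choose 8) + (18 choose 9) + (18 choose 10) + 1
     = 1 + 18 + 153 + 816 + 3060 + 8568 + 18564 + 31824 + 43758 + 48620 + 43758 + 1
     = 199141.

199141


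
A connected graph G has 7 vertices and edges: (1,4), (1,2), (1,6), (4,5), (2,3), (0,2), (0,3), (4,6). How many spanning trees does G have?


By Kirchhoff's matrix tree theorem, the number of spanning trees equals
the determinant of any cofactor of the Laplacian matrix L.
G has 7 vertices and 8 edges.
Computing the (6 x 6) cofactor determinant gives 9.

9


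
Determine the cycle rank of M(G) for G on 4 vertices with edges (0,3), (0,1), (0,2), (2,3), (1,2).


Cycle rank (nullity) = |E| - r(M) = |E| - (|V| - c).
|E| = 5, |V| = 4, c = 1.
Nullity = 5 - (4 - 1) = 5 - 3 = 2.

2


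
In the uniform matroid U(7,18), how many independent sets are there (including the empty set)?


Independent sets of U(7,18) are all subsets of size <= 7.
Count = (18 choose 0) + (18 choose 1) + (18 choose 2) + (18 choose 3) + (18 choose 4) + (18 choose 5) + (18 choose 6) + (18 choose 7)
     = 1 + 18 + 153 + 816 + 3060 + 8568 + 18564 + 31824
     = 63004.

63004


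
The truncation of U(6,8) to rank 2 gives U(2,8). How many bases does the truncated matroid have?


Truncating U(6,8) to rank 2 gives U(2,8).
Bases of U(2,8) are all 2-element subsets of 8 elements.
Number of bases = C(8,2) = (8 * 7) / (1 * 2) = 28.

28


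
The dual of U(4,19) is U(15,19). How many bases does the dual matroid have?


The dual of U(r,n) is U(n-r, n) = U(15,19).
Bases of U(15,19) are all (15)-element subsets.
|B(M*)| = (19 choose 15) = 3876.

3876


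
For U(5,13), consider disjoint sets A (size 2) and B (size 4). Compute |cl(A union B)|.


|A union B| = 2 + 4 = 6 (disjoint).
In U(5,13), cl(S) = S if |S| < 5, else cl(S) = E.
Since 6 >= 5, cl(A union B) = E.
|cl(A union B)| = 13.

13


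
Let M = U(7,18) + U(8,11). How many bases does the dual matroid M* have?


(M1+M2)* = M1* + M2*.
M1* = U(11,18), bases: C(18,11) = 31824.
M2* = U(3,11), bases: C(11,3) = 165.
|B(M*)| = 31824 * 165 = 5250960.

5250960


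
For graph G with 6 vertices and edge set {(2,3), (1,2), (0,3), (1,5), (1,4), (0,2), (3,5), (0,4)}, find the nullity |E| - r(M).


Cycle rank (nullity) = |E| - r(M) = |E| - (|V| - c).
|E| = 8, |V| = 6, c = 1.
Nullity = 8 - (6 - 1) = 8 - 5 = 3.

3


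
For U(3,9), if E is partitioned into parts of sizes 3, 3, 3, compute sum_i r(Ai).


r(Ai) = min(|Ai|, 3) for each part.
Sum = min(3,3) + min(3,3) + min(3,3)
    = 3 + 3 + 3
    = 9.

9


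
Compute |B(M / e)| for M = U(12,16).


Contracting e from U(12,16) gives U(11,15).
Bases of U(11,15) = (15 choose 11) = 1365.

1365


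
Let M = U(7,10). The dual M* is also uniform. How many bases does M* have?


The dual of U(r,n) is U(n-r, n) = U(3,10).
Bases of U(3,10) are all (3)-element subsets.
|B(M*)| = C(10,3) = (10 * 9 * 8) / (1 * 2 * 3) = 120.

120


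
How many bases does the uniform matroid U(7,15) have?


Bases of U(7,15) are all 7-element subsets of the 15-element ground set.
Number of bases = C(15,7).
(15 choose 7) = 6435.

6435


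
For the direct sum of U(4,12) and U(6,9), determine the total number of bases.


Bases of a direct sum M1 + M2: |B| = |B(M1)| * |B(M2)|.
|B(U(4,12))| = C(12,4) = 495.
|B(U(6,9))| = C(9,6) = 84.
Total bases = 495 * 84 = 41580.

41580


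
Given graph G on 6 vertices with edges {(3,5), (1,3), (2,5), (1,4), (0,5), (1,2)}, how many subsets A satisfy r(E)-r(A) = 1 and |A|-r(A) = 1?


R(x,y) = sum over A in 2^E of x^(r(E)-r(A)) * y^(|A|-r(A)).
G has 6 vertices, 6 edges. r(E) = 5.
Enumerate all 2^6 = 64 subsets.
Count subsets with r(E)-r(A)=1 and |A|-r(A)=1: 2.

2


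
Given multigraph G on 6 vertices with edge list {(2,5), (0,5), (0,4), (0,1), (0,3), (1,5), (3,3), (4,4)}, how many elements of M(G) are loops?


In a graphic matroid, a loop is a self-loop edge (u,u) with rank 0.
Examining all 8 edges for self-loops...
Self-loops found: (3,3), (4,4)
Number of loops = 2.

2


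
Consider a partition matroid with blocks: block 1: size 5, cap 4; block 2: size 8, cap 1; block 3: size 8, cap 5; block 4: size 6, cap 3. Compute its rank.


Rank of a partition matroid = sum of min(|Si|, ci) for each block.
= min(5,4) + min(8,1) + min(8,5) + min(6,3)
= 4 + 1 + 5 + 3
= 13.

13


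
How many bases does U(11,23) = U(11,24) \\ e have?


Deleting e from U(11,24) gives U(11,23) since n > r.
Bases of U(11,23) = C(23,11) = 23! / (11! * 12!) = 1352078.

1352078


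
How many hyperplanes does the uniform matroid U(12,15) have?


Hyperplanes of U(12,15) are flats of rank 11.
In a uniform matroid, these are exactly the (11)-element subsets.
Count = (15 choose 11) = 1365.

1365


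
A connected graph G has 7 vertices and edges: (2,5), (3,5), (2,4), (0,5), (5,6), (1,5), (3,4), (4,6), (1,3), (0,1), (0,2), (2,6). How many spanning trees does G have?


By Kirchhoff's matrix tree theorem, the number of spanning trees equals
the determinant of any cofactor of the Laplacian matrix L.
G has 7 vertices and 12 edges.
Computing the (6 x 6) cofactor determinant gives 353.

353


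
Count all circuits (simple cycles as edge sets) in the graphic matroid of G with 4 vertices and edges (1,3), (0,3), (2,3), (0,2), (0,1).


A circuit in a graphic matroid = edge set of a simple cycle.
G has 4 vertices and 5 edges.
Enumerating all minimal edge subsets forming cycles...
Total circuits found: 3.

3


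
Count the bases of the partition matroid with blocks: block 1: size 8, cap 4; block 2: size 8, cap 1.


A basis picks exactly ci elements from block i.
Number of bases = product of C(|Si|, ci).
= C(8,4) * C(8,1)
= 70 * 8
= 560.

560


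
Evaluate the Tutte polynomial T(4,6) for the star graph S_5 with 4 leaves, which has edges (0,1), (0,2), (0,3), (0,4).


A star on 5 vertices is a tree with 4 edges.
T(x,y) = x^(4) for any tree.
T(4,6) = 4^4 = 256.

256


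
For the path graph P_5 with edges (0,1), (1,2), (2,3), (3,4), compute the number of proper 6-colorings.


P(P_5, k) = k * (k-1)^(4).
P(6) = 6 * 5^4 = 6 * 625 = 3750.

3750


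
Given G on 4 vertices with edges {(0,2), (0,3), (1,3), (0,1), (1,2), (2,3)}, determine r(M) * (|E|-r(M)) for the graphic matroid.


r(M) = |V| - c = 4 - 1 = 3.
nullity = |E| - r(M) = 6 - 3 = 3.
Product = 3 * 3 = 9.

9


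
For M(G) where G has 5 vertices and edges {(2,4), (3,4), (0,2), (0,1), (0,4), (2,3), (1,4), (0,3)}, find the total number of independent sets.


An independent set in a graphic matroid is an acyclic edge subset.
G has 5 vertices and 8 edges.
Enumerate all 2^8 = 256 subsets, checking for acyclicity.
Total independent sets = 128.

128


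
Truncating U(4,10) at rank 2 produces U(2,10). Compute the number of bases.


Truncating U(4,10) to rank 2 gives U(2,10).
Bases of U(2,10) are all 2-element subsets of 10 elements.
Number of bases = C(10,2) = 10! / (2! * 8!) = 45.

45


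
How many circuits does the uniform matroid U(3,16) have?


In U(3,16), circuits are the (4)-element subsets.
Any set of 4 elements is dependent, and removing any one element gives
an independent set of size 3, so it is a minimal dependent set.
Number of circuits = (16 choose 4) = 1820.

1820


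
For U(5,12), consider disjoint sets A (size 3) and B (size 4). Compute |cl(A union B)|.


|A union B| = 3 + 4 = 7 (disjoint).
In U(5,12), cl(S) = S if |S| < 5, else cl(S) = E.
Since 7 >= 5, cl(A union B) = E.
|cl(A union B)| = 12.

12


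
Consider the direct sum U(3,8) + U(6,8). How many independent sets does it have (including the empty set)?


For a direct sum, |I(M1+M2)| = |I(M1)| * |I(M2)|.
|I(U(3,8))| = sum C(8,k) for k=0..3 = 93.
|I(U(6,8))| = sum C(8,k) for k=0..6 = 247.
Total = 93 * 247 = 22971.

22971


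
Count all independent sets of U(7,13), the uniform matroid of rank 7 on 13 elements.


Independent sets of U(7,13) are all subsets of size <= 7.
Count = C(13,0) + C(13,1) + C(13,2) + C(13,3) + C(13,4) + C(13,5) + C(13,6) + C(13,7)
     = 1 + 13 + 78 + 286 + 715 + 1287 + 1716 + 1716
     = 5812.

5812


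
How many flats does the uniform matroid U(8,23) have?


Flats of U(8,23): every subset of size < 8 is a flat, plus E itself.
Count = C(23,0) + C(23,1) + C(23,2) + C(23,3) + C(23,4) + C(23,5) + C(23,6) + C(23,7) + 1
     = 1 + 23 + 253 + 1771 + 8855 + 33649 + 100947 + 245157 + 1
     = 390657.

390657


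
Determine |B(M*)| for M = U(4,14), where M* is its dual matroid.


The dual of U(r,n) is U(n-r, n) = U(10,14).
Bases of U(10,14) are all (10)-element subsets.
|B(M*)| = (14 choose 10) = 1001.

1001


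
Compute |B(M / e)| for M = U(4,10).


Contracting e from U(4,10) gives U(3,9).
Bases of U(3,9) = C(9,3) = 9! / (3! * 6!) = 84.

84


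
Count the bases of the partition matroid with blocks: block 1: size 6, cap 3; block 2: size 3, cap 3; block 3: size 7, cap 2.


A basis picks exactly ci elements from block i.
Number of bases = product of C(|Si|, ci).
= C(6,3) * C(3,3) * C(7,2)
= 20 * 1 * 21
= 420.

420


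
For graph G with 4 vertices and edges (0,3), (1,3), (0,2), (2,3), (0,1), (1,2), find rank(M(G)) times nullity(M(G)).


r(M) = |V| - c = 4 - 1 = 3.
nullity = |E| - r(M) = 6 - 3 = 3.
Product = 3 * 3 = 9.

9


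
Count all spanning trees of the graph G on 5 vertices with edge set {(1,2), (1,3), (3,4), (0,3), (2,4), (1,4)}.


By Kirchhoff's matrix tree theorem, the number of spanning trees equals
the determinant of any cofactor of the Laplacian matrix L.
G has 5 vertices and 6 edges.
Computing the (4 x 4) cofactor determinant gives 8.

8


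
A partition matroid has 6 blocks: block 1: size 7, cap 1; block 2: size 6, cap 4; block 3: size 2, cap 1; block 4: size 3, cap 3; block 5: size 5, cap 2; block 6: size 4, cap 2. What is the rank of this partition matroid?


Rank of a partition matroid = sum of min(|Si|, ci) for each block.
= min(7,1) + min(6,4) + min(2,1) + min(3,3) + min(5,2) + min(4,2)
= 1 + 4 + 1 + 3 + 2 + 2
= 13.

13


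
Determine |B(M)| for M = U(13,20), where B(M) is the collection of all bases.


Bases of U(13,20) are all 13-element subsets of the 20-element ground set.
Number of bases = C(20,13).
C(20,13) = 20! / (13! * 7!) = 77520.

77520


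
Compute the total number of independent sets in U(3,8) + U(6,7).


For a direct sum, |I(M1+M2)| = |I(M1)| * |I(M2)|.
|I(U(3,8))| = sum C(8,k) for k=0..3 = 93.
|I(U(6,7))| = sum C(7,k) for k=0..6 = 127.
Total = 93 * 127 = 11811.

11811


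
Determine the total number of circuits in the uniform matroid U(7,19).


In U(7,19), circuits are the (8)-element subsets.
Any set of 8 elements is dependent, and removing any one element gives
an independent set of size 7, so it is a minimal dependent set.
Number of circuits = C(19,8) = 19! / (8! * 11!) = 75582.

75582


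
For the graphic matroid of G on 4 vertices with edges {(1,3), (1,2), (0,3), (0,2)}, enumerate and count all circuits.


A circuit in a graphic matroid = edge set of a simple cycle.
G has 4 vertices and 4 edges.
Enumerating all minimal edge subsets forming cycles...
Total circuits found: 1.

1


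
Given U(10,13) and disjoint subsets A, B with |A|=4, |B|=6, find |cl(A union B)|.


|A union B| = 4 + 6 = 10 (disjoint).
In U(10,13), cl(S) = S if |S| < 10, else cl(S) = E.
Since 10 >= 10, cl(A union B) = E.
|cl(A union B)| = 13.

13


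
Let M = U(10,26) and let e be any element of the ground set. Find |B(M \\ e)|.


Deleting e from U(10,26) gives U(10,25) since n > r.
Bases of U(10,25) = C(25,10) = 25! / (10! * 15!) = 3268760.

3268760


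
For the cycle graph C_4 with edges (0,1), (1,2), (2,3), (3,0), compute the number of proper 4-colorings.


P(C_4, k) = (k-1)^4 + (-1)^4*(k-1).
P(4) = (3)^4 + 3
= 81 + 3 = 84.

84


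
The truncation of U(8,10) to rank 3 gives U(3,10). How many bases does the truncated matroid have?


Truncating U(8,10) to rank 3 gives U(3,10).
Bases of U(3,10) are all 3-element subsets of 10 elements.
Number of bases = C(10,3) = 10! / (3! * 7!) = 120.

120


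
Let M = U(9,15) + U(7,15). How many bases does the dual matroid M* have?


(M1+M2)* = M1* + M2*.
M1* = U(6,15), bases: C(15,6) = 5005.
M2* = U(8,15), bases: C(15,8) = 6435.
|B(M*)| = 5005 * 6435 = 32207175.

32207175


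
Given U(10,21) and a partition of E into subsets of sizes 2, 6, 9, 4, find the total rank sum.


r(Ai) = min(|Ai|, 10) for each part.
Sum = min(2,10) + min(6,10) + min(9,10) + min(4,10)
    = 2 + 6 + 9 + 4
    = 21.

21


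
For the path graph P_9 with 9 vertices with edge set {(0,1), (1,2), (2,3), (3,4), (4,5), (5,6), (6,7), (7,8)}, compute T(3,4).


A path on 9 vertices is a tree with 8 edges.
T(x,y) = x^(8) for any tree.
T(3,4) = 3^8 = 6561.

6561


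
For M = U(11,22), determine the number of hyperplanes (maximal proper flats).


Hyperplanes of U(11,22) are flats of rank 10.
In a uniform matroid, these are exactly the (10)-element subsets.
Count = C(22,10) = 646646.

646646


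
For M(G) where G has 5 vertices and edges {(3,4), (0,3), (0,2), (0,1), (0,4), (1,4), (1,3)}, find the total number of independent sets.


An independent set in a graphic matroid is an acyclic edge subset.
G has 5 vertices and 7 edges.
Enumerate all 2^7 = 128 subsets, checking for acyclicity.
Total independent sets = 76.

76


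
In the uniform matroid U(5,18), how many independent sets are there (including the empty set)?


Independent sets of U(5,18) are all subsets of size <= 5.
Count = (18 choose 0) + (18 choose 1) + (18 choose 2) + (18 choose 3) + (18 choose 4) + (18 choose 5)
     = 1 + 18 + 153 + 816 + 3060 + 8568
     = 12616.

12616


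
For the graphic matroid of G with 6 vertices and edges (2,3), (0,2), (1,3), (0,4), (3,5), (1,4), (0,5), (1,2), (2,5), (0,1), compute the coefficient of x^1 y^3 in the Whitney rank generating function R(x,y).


R(x,y) = sum over A in 2^E of x^(r(E)-r(A)) * y^(|A|-r(A)).
G has 6 vertices, 10 edges. r(E) = 5.
Enumerate all 2^10 = 1024 subsets.
Count subsets with r(E)-r(A)=1 and |A|-r(A)=3: 10.

10


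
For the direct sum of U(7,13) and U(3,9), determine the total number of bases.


Bases of a direct sum M1 + M2: |B| = |B(M1)| * |B(M2)|.
|B(U(7,13))| = C(13,7) = 1716.
|B(U(3,9))| = C(9,3) = 84.
Total bases = 1716 * 84 = 144144.

144144


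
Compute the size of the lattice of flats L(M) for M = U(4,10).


Flats of U(4,10): every subset of size < 4 is a flat, plus E itself.
Count = C(10,0) + C(10,1) + C(10,2) + C(10,3) + 1
     = 1 + 10 + 45 + 120 + 1
     = 177.

177


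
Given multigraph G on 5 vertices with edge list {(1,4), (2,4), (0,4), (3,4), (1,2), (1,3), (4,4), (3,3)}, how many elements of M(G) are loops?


In a graphic matroid, a loop is a self-loop edge (u,u) with rank 0.
Examining all 8 edges for self-loops...
Self-loops found: (4,4), (3,3)
Number of loops = 2.

2


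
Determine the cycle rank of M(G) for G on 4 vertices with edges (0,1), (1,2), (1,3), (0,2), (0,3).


Cycle rank (nullity) = |E| - r(M) = |E| - (|V| - c).
|E| = 5, |V| = 4, c = 1.
Nullity = 5 - (4 - 1) = 5 - 3 = 2.

2


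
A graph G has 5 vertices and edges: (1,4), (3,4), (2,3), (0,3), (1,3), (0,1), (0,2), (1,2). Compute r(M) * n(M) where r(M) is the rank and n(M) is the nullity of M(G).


r(M) = |V| - c = 5 - 1 = 4.
nullity = |E| - r(M) = 8 - 4 = 4.
Product = 4 * 4 = 16.

16


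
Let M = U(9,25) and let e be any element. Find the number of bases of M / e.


Contracting e from U(9,25) gives U(8,24).
Bases of U(8,24) = (24 choose 8) = 735471.

735471


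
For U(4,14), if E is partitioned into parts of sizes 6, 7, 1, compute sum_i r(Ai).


r(Ai) = min(|Ai|, 4) for each part.
Sum = min(6,4) + min(7,4) + min(1,4)
    = 4 + 4 + 1
    = 9.

9


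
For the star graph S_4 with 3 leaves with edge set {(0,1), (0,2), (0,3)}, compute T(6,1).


A star on 4 vertices is a tree with 3 edges.
T(x,y) = x^(3) for any tree.
T(6,1) = 6^3 = 216.

216


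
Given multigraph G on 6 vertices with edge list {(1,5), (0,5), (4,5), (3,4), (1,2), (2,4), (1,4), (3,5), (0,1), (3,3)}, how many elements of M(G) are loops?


In a graphic matroid, a loop is a self-loop edge (u,u) with rank 0.
Examining all 10 edges for self-loops...
Self-loops found: (3,3)
Number of loops = 1.

1


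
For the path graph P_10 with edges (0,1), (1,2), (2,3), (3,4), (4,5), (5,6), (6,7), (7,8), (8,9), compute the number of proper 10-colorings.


P(P_10, k) = k * (k-1)^(9).
P(10) = 10 * 9^9 = 10 * 387420489 = 3874204890.

3874204890


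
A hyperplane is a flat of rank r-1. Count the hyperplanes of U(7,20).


Hyperplanes of U(7,20) are flats of rank 6.
In a uniform matroid, these are exactly the (6)-element subsets.
Count = (20 choose 6) = 38760.

38760


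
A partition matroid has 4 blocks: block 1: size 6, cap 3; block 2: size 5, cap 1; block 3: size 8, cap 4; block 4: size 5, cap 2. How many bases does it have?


A basis picks exactly ci elements from block i.
Number of bases = product of C(|Si|, ci).
= C(6,3) * C(5,1) * C(8,4) * C(5,2)
= 20 * 5 * 70 * 10
= 70000.

70000


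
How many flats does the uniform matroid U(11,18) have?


Flats of U(11,18): every subset of size < 11 is a flat, plus E itself.
Count = (18 choose 0) + (18 choose 1) + (18 choose 2) + (18 choose 3) + (18 choose 4) + (18 choose 5) + (18 choose 6) + (18 choose 7) + (18 choose 8) + (18 choose 9) + (18 choose 10) + 1
     = 1 + 18 + 153 + 816 + 3060 + 8568 + 18564 + 31824 + 43758 + 48620 + 43758 + 1
     = 199141.

199141


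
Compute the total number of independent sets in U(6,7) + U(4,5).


For a direct sum, |I(M1+M2)| = |I(M1)| * |I(M2)|.
|I(U(6,7))| = sum C(7,k) for k=0..6 = 127.
|I(U(4,5))| = sum C(5,k) for k=0..4 = 31.
Total = 127 * 31 = 3937.

3937


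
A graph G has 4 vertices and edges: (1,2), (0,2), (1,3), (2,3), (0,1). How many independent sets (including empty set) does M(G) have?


An independent set in a graphic matroid is an acyclic edge subset.
G has 4 vertices and 5 edges.
Enumerate all 2^5 = 32 subsets, checking for acyclicity.
Total independent sets = 24.

24


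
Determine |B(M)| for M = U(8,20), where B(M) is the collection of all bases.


Bases of U(8,20) are all 8-element subsets of the 20-element ground set.
Number of bases = C(20,8).
(20 choose 8) = 125970.

125970


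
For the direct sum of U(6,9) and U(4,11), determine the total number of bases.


Bases of a direct sum M1 + M2: |B| = |B(M1)| * |B(M2)|.
|B(U(6,9))| = C(9,6) = 84.
|B(U(4,11))| = C(11,4) = 330.
Total bases = 84 * 330 = 27720.

27720


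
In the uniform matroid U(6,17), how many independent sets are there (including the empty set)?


Independent sets of U(6,17) are all subsets of size <= 6.
Count = C(17,0) + C(17,1) + C(17,2) + C(17,3) + C(17,4) + C(17,5) + C(17,6)
     = 1 + 17 + 136 + 680 + 2380 + 6188 + 12376
     = 21778.

21778


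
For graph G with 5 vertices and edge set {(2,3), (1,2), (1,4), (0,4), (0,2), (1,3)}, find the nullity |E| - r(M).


Cycle rank (nullity) = |E| - r(M) = |E| - (|V| - c).
|E| = 6, |V| = 5, c = 1.
Nullity = 6 - (5 - 1) = 6 - 4 = 2.

2


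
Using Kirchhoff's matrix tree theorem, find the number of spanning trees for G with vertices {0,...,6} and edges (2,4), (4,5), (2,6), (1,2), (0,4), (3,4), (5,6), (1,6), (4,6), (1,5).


By Kirchhoff's matrix tree theorem, the number of spanning trees equals
the determinant of any cofactor of the Laplacian matrix L.
G has 7 vertices and 10 edges.
Computing the (6 x 6) cofactor determinant gives 45.

45


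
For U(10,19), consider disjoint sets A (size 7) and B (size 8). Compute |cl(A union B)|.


|A union B| = 7 + 8 = 15 (disjoint).
In U(10,19), cl(S) = S if |S| < 10, else cl(S) = E.
Since 15 >= 10, cl(A union B) = E.
|cl(A union B)| = 19.

19


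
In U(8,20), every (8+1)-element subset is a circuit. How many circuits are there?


In U(8,20), circuits are the (9)-element subsets.
Any set of 9 elements is dependent, and removing any one element gives
an independent set of size 8, so it is a minimal dependent set.
Number of circuits = C(20,9) = 167960.

167960


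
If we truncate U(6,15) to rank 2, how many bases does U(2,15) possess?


Truncating U(6,15) to rank 2 gives U(2,15).
Bases of U(2,15) are all 2-element subsets of 15 elements.
Number of bases = C(15,2) = (15 * 14) / (1 * 2) = 105.

105


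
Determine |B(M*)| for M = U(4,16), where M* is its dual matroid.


The dual of U(r,n) is U(n-r, n) = U(12,16).
Bases of U(12,16) are all (12)-element subsets.
|B(M*)| = C(16,12) = 1820.

1820


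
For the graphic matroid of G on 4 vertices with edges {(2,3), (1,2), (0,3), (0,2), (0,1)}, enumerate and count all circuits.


A circuit in a graphic matroid = edge set of a simple cycle.
G has 4 vertices and 5 edges.
Enumerating all minimal edge subsets forming cycles...
Total circuits found: 3.

3


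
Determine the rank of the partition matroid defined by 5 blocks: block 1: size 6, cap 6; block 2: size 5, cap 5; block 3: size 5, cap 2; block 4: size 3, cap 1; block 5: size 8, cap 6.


Rank of a partition matroid = sum of min(|Si|, ci) for each block.
= min(6,6) + min(5,5) + min(5,2) + min(3,1) + min(8,6)
= 6 + 5 + 2 + 1 + 6
= 20.

20


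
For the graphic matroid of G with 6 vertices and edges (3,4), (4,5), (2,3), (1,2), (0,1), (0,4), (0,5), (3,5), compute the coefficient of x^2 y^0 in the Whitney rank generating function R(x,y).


R(x,y) = sum over A in 2^E of x^(r(E)-r(A)) * y^(|A|-r(A)).
G has 6 vertices, 8 edges. r(E) = 5.
Enumerate all 2^8 = 256 subsets.
Count subsets with r(E)-r(A)=2 and |A|-r(A)=0: 54.

54


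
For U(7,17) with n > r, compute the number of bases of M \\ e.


Deleting e from U(7,17) gives U(7,16) since n > r.
Bases of U(7,16) = (16 choose 7) = 11440.

11440


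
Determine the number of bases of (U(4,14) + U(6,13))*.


(M1+M2)* = M1* + M2*.
M1* = U(10,14), bases: C(14,10) = 1001.
M2* = U(7,13), bases: C(13,7) = 1716.
|B(M*)| = 1001 * 1716 = 1717716.

1717716


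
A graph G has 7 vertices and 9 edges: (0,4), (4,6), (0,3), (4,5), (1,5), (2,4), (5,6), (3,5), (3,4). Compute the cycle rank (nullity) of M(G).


Cycle rank (nullity) = |E| - r(M) = |E| - (|V| - c).
|E| = 9, |V| = 7, c = 1.
Nullity = 9 - (7 - 1) = 9 - 6 = 3.

3


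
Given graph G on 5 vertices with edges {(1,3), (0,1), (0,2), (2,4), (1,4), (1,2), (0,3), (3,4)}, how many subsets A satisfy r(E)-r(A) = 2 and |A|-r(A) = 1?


R(x,y) = sum over A in 2^E of x^(r(E)-r(A)) * y^(|A|-r(A)).
G has 5 vertices, 8 edges. r(E) = 4.
Enumerate all 2^8 = 256 subsets.
Count subsets with r(E)-r(A)=2 and |A|-r(A)=1: 4.

4


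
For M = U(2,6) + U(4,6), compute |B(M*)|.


(M1+M2)* = M1* + M2*.
M1* = U(4,6), bases: C(6,4) = 15.
M2* = U(2,6), bases: C(6,2) = 15.
|B(M*)| = 15 * 15 = 225.

225


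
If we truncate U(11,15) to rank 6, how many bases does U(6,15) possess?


Truncating U(11,15) to rank 6 gives U(6,15).
Bases of U(6,15) are all 6-element subsets of 15 elements.
Number of bases = C(15,6) = 15! / (6! * 9!) = 5005.

5005


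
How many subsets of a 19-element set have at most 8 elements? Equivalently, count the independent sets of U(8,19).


Independent sets of U(8,19) are all subsets of size <= 8.
Count = C(19,0) + C(19,1) + C(19,2) + C(19,3) + C(19,4) + C(19,5) + C(19,6) + C(19,7) + C(19,8)
     = 1 + 19 + 171 + 969 + 3876 + 11628 + 27132 + 50388 + 75582
     = 169766.

169766


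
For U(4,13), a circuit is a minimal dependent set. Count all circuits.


In U(4,13), circuits are the (5)-element subsets.
Any set of 5 elements is dependent, and removing any one element gives
an independent set of size 4, so it is a minimal dependent set.
Number of circuits = C(13,5) = 1287.

1287


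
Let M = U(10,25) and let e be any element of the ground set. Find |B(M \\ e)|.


Deleting e from U(10,25) gives U(10,24) since n > r.
Bases of U(10,24) = C(24,10) = 24! / (10! * 14!) = 1961256.

1961256


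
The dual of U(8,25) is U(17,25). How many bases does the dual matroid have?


The dual of U(r,n) is U(n-r, n) = U(17,25).
Bases of U(17,25) are all (17)-element subsets.
|B(M*)| = C(25,17) = 1081575.

1081575


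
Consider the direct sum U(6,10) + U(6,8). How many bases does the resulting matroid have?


Bases of a direct sum M1 + M2: |B| = |B(M1)| * |B(M2)|.
|B(U(6,10))| = C(10,6) = 210.
|B(U(6,8))| = C(8,6) = 28.
Total bases = 210 * 28 = 5880.

5880


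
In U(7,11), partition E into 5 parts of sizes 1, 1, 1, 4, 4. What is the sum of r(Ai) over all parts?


r(Ai) = min(|Ai|, 7) for each part.
Sum = min(1,7) + min(1,7) + min(1,7) + min(4,7) + min(4,7)
    = 1 + 1 + 1 + 4 + 4
    = 11.

11


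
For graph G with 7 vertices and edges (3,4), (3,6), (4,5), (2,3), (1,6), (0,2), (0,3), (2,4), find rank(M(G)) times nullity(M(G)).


r(M) = |V| - c = 7 - 1 = 6.
nullity = |E| - r(M) = 8 - 6 = 2.
Product = 6 * 2 = 12.

12


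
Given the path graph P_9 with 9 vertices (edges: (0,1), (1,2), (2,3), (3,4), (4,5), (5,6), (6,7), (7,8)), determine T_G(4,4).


A path on 9 vertices is a tree with 8 edges.
T(x,y) = x^(8) for any tree.
T(4,4) = 4^8 = 65536.

65536


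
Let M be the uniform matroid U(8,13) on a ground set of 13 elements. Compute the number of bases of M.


Bases of U(8,13) are all 8-element subsets of the 13-element ground set.
Number of bases = C(13,8).
C(13,8) = 1287.

1287


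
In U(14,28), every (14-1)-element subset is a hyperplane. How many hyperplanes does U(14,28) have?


Hyperplanes of U(14,28) are flats of rank 13.
In a uniform matroid, these are exactly the (13)-element subsets.
Count = C(28,13) = 28! / (13! * 15!) = 37442160.

37442160


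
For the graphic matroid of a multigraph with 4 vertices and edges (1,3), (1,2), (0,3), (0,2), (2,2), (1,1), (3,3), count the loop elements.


In a graphic matroid, a loop is a self-loop edge (u,u) with rank 0.
Examining all 7 edges for self-loops...
Self-loops found: (2,2), (1,1), (3,3)
Number of loops = 3.

3


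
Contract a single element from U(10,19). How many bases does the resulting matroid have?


Contracting e from U(10,19) gives U(9,18).
Bases of U(9,18) = C(18,9) = 18! / (9! * 9!) = 48620.

48620


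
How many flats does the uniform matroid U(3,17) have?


Flats of U(3,17): every subset of size < 3 is a flat, plus E itself.
Count = (17 choose 0) + (17 choose 1) + (17 choose 2) + 1
     = 1 + 17 + 136 + 1
     = 155.

155


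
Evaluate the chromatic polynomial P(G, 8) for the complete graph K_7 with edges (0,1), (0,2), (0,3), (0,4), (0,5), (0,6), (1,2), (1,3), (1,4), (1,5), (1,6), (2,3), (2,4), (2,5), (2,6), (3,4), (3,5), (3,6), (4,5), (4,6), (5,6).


P(K_7, k) = k(k-1)(k-2)...(k-6).
P(8) = (8) * (7) * (6) * (5) * (4) * (3) * (2) = 40320.

40320


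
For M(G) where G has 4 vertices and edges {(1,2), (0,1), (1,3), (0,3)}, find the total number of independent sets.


An independent set in a graphic matroid is an acyclic edge subset.
G has 4 vertices and 4 edges.
Enumerate all 2^4 = 16 subsets, checking for acyclicity.
Total independent sets = 14.

14


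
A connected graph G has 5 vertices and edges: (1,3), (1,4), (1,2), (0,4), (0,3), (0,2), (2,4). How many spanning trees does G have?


By Kirchhoff's matrix tree theorem, the number of spanning trees equals
the determinant of any cofactor of the Laplacian matrix L.
G has 5 vertices and 7 edges.
Computing the (4 x 4) cofactor determinant gives 24.

24


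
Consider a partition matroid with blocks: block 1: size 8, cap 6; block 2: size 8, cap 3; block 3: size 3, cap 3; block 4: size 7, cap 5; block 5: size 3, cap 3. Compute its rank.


Rank of a partition matroid = sum of min(|Si|, ci) for each block.
= min(8,6) + min(8,3) + min(3,3) + min(7,5) + min(3,3)
= 6 + 3 + 3 + 5 + 3
= 20.

20


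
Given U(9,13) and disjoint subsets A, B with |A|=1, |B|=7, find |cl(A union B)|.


|A union B| = 1 + 7 = 8 (disjoint).
In U(9,13), cl(S) = S if |S| < 9, else cl(S) = E.
Since 8 < 9, cl(A union B) = A union B.
|cl(A union B)| = 8.

8


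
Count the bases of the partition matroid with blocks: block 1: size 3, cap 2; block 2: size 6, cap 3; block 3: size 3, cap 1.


A basis picks exactly ci elements from block i.
Number of bases = product of C(|Si|, ci).
= C(3,2) * C(6,3) * C(3,1)
= 3 * 20 * 3
= 180.

180


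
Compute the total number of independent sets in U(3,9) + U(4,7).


For a direct sum, |I(M1+M2)| = |I(M1)| * |I(M2)|.
|I(U(3,9))| = sum C(9,k) for k=0..3 = 130.
|I(U(4,7))| = sum C(7,k) for k=0..4 = 99.
Total = 130 * 99 = 12870.

12870


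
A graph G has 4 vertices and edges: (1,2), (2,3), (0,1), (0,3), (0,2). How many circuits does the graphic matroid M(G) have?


A circuit in a graphic matroid = edge set of a simple cycle.
G has 4 vertices and 5 edges.
Enumerating all minimal edge subsets forming cycles...
Total circuits found: 3.

3


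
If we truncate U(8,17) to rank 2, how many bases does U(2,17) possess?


Truncating U(8,17) to rank 2 gives U(2,17).
Bases of U(2,17) are all 2-element subsets of 17 elements.
Number of bases = C(17,2) = 17! / (2! * 15!) = 136.

136


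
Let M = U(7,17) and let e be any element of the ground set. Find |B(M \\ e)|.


Deleting e from U(7,17) gives U(7,16) since n > r.
Bases of U(7,16) = C(16,7) = 16! / (7! * 9!) = 11440.

11440


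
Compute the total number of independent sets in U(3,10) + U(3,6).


For a direct sum, |I(M1+M2)| = |I(M1)| * |I(M2)|.
|I(U(3,10))| = sum C(10,k) for k=0..3 = 176.
|I(U(3,6))| = sum C(6,k) for k=0..3 = 42.
Total = 176 * 42 = 7392.

7392


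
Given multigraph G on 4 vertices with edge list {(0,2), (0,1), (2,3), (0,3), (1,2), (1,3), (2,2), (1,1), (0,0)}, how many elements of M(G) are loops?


In a graphic matroid, a loop is a self-loop edge (u,u) with rank 0.
Examining all 9 edges for self-loops...
Self-loops found: (2,2), (1,1), (0,0)
Number of loops = 3.

3


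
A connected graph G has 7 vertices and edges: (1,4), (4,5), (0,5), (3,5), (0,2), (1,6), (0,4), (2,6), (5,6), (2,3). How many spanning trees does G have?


By Kirchhoff's matrix tree theorem, the number of spanning trees equals
the determinant of any cofactor of the Laplacian matrix L.
G has 7 vertices and 10 edges.
Computing the (6 x 6) cofactor determinant gives 101.

101


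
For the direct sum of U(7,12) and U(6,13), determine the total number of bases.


Bases of a direct sum M1 + M2: |B| = |B(M1)| * |B(M2)|.
|B(U(7,12))| = C(12,7) = 792.
|B(U(6,13))| = C(13,6) = 1716.
Total bases = 792 * 1716 = 1359072.

1359072


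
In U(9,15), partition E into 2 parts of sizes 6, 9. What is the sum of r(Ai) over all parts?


r(Ai) = min(|Ai|, 9) for each part.
Sum = min(6,9) + min(9,9)
    = 6 + 9
    = 15.

15


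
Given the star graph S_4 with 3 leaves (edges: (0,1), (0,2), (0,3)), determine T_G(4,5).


A star on 4 vertices is a tree with 3 edges.
T(x,y) = x^(3) for any tree.
T(4,5) = 4^3 = 64.

64


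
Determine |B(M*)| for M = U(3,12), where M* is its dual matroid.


The dual of U(r,n) is U(n-r, n) = U(9,12).
Bases of U(9,12) are all (9)-element subsets.
|B(M*)| = (12 choose 9) = 220.

220


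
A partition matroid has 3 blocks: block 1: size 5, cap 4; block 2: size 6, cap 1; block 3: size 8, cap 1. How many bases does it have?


A basis picks exactly ci elements from block i.
Number of bases = product of C(|Si|, ci).
= C(5,4) * C(6,1) * C(8,1)
= 5 * 6 * 8
= 240.

240


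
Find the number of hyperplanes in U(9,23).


Hyperplanes of U(9,23) are flats of rank 8.
In a uniform matroid, these are exactly the (8)-element subsets.
Count = C(23,8) = 490314.

490314


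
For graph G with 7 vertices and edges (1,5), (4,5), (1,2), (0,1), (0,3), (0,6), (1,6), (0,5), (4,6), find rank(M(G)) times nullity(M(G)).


r(M) = |V| - c = 7 - 1 = 6.
nullity = |E| - r(M) = 9 - 6 = 3.
Product = 6 * 3 = 18.

18


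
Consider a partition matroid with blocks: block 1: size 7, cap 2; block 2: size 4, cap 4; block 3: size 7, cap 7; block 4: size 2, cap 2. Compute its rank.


Rank of a partition matroid = sum of min(|Si|, ci) for each block.
= min(7,2) + min(4,4) + min(7,7) + min(2,2)
= 2 + 4 + 7 + 2
= 15.

15


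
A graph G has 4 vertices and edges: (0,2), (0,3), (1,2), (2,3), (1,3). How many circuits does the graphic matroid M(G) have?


A circuit in a graphic matroid = edge set of a simple cycle.
G has 4 vertices and 5 edges.
Enumerating all minimal edge subsets forming cycles...
Total circuits found: 3.

3


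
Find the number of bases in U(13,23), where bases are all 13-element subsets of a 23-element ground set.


Bases of U(13,23) are all 13-element subsets of the 23-element ground set.
Number of bases = C(23,13).
C(23,13) = 1144066.

1144066


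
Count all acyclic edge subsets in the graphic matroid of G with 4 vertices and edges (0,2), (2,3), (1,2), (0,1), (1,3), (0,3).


An independent set in a graphic matroid is an acyclic edge subset.
G has 4 vertices and 6 edges.
Enumerate all 2^6 = 64 subsets, checking for acyclicity.
Total independent sets = 38.

38


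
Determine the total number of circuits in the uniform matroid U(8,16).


In U(8,16), circuits are the (9)-element subsets.
Any set of 9 elements is dependent, and removing any one element gives
an independent set of size 8, so it is a minimal dependent set.
Number of circuits = C(16,9) = 16! / (9! * 7!) = 11440.

11440


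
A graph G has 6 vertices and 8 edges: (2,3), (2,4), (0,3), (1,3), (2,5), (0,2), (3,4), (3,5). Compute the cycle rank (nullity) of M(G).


Cycle rank (nullity) = |E| - r(M) = |E| - (|V| - c).
|E| = 8, |V| = 6, c = 1.
Nullity = 8 - (6 - 1) = 8 - 5 = 3.

3


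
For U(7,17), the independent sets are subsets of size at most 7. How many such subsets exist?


Independent sets of U(7,17) are all subsets of size <= 7.
Count = C(17,0) + C(17,1) + C(17,2) + C(17,3) + C(17,4) + C(17,5) + C(17,6) + C(17,7)
     = 1 + 17 + 136 + 680 + 2380 + 6188 + 12376 + 19448
     = 41226.

41226


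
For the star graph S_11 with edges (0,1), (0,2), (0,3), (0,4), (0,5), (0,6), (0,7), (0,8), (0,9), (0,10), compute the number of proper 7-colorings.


P(tree, k) = k * (k-1)^(10) for any tree on 11 vertices.
P(7) = 7 * 6^10 = 7 * 60466176 = 423263232.

423263232


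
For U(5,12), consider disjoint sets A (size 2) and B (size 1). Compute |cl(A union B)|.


|A union B| = 2 + 1 = 3 (disjoint).
In U(5,12), cl(S) = S if |S| < 5, else cl(S) = E.
Since 3 < 5, cl(A union B) = A union B.
|cl(A union B)| = 3.

3


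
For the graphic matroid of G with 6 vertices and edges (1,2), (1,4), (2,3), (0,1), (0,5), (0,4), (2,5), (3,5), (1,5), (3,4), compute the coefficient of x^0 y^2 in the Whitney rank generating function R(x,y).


R(x,y) = sum over A in 2^E of x^(r(E)-r(A)) * y^(|A|-r(A)).
G has 6 vertices, 10 edges. r(E) = 5.
Enumerate all 2^10 = 1024 subsets.
Count subsets with r(E)-r(A)=0 and |A|-r(A)=2: 116.

116


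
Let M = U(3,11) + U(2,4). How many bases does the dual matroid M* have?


(M1+M2)* = M1* + M2*.
M1* = U(8,11), bases: C(11,8) = 165.
M2* = U(2,4), bases: C(4,2) = 6.
|B(M*)| = 165 * 6 = 990.

990


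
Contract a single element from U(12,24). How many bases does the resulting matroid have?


Contracting e from U(12,24) gives U(11,23).
Bases of U(11,23) = C(23,11) = 1352078.

1352078


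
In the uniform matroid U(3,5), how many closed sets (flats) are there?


Flats of U(3,5): every subset of size < 3 is a flat, plus E itself.
Count = C(5,0) + C(5,1) + C(5,2) + 1
     = 1 + 5 + 10 + 1
     = 17.

17
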